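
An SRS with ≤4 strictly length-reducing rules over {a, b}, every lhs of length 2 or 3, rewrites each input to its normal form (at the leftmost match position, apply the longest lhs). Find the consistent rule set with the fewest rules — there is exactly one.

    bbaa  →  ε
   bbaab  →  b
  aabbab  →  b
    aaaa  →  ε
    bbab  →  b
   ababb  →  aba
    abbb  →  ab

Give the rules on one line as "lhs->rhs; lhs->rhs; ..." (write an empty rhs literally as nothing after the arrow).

aa->; bb->; bba->bb

  | bbaa => bba => bb => ε
  | bbaab => bbab => bbb => b
  | aabbab => bbab => bbb => b
  | aaaa => aa => ε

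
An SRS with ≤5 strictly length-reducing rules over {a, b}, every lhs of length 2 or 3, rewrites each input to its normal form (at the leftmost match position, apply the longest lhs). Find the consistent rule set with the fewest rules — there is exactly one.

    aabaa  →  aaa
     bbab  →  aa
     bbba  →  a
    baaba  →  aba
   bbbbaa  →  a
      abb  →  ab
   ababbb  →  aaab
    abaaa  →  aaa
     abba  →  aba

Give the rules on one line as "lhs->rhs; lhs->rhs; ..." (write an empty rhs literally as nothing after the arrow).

  | aabaa => aaa
  | bbab => bab => aa
  | bbba => a
  | baaba => aba

baa->a; bab->aa; bb->b; bbb->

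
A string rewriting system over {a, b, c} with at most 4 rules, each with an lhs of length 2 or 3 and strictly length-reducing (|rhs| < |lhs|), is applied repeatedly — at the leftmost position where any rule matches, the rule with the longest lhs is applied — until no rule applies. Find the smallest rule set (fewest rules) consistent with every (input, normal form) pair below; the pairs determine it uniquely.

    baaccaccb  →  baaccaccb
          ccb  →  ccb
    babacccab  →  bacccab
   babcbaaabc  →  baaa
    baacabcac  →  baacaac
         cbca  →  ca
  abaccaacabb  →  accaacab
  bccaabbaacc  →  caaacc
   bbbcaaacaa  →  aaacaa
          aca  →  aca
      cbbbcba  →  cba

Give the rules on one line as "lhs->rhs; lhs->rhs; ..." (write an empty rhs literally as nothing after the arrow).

aba->a; bb->b; bc->

  | baaccaccb
  | ccb
  | babacccab => bacccab
  | babcbaaabc => babaaabc => baaabc => baaa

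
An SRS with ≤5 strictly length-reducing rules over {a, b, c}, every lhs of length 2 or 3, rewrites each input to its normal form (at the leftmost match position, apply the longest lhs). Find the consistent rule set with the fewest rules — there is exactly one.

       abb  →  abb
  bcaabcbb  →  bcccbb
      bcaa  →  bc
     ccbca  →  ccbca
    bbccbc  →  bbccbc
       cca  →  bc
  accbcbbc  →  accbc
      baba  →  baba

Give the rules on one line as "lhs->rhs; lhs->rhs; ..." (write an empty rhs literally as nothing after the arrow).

aa->; aab->c; bcb->; cca->bc

  | abb
  | bcaabcbb => bcccbb
  | bcaa => bc
  | ccbca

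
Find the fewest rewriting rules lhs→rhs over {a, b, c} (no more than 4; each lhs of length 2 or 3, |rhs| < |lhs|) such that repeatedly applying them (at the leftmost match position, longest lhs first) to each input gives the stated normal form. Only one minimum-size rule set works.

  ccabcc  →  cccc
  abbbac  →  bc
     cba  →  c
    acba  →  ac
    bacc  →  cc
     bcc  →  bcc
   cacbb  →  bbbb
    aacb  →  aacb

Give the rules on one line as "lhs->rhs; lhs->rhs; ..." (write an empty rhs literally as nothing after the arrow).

ab->; ba->; cac->bb

  | ccabcc => cccc
  | abbbac => bbac => bc
  | cba => c
  | acba => ac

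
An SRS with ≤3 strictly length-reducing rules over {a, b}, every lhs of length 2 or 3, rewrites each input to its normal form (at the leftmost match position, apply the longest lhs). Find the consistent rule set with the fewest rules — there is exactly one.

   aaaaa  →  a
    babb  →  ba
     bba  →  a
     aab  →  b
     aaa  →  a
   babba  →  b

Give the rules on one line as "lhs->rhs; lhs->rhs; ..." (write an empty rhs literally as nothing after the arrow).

  | aaaaa => aaa => a
  | babb => ba
  | bba => a
  | aab => b

aa->; bb->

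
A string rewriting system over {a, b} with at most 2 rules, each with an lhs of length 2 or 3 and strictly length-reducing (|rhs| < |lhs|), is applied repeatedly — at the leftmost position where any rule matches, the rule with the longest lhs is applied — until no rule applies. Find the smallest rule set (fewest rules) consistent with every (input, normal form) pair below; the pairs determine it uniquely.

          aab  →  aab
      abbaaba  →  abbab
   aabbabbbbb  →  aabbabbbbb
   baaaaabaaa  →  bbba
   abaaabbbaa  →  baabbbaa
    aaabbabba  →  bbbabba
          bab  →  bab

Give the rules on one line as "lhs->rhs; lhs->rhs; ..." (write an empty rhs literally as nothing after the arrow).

  | aab
  | abbaaba => abbab
  | aabbabbbbb
  | baaaaabaaa => bbaabaaa => bbabaa => bbba

aaa->b; aba->b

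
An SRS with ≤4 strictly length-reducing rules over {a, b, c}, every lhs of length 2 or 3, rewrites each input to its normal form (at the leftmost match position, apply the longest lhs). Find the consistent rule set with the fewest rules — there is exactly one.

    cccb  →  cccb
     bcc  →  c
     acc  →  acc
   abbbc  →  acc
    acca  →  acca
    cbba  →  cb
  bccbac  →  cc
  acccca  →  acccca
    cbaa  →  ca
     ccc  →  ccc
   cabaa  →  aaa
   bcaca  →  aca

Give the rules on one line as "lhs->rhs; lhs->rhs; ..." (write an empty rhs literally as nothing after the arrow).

  | cccb
  | bcc => c
  | acc
  | abbbc => acc

ba->; bbb->c; bc->; cab->a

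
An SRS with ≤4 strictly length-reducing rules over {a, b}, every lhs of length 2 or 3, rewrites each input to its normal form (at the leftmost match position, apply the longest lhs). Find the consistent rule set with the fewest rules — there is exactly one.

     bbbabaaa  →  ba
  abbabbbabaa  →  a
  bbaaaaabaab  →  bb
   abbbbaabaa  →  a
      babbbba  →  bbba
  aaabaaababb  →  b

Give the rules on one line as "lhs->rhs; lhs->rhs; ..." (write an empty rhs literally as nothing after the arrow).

  | bbbabaaa => bbbaaa => bbaa => ba
  | abbabbbabaa => abbbabaa => babaa => baa => a
  | bbaaaaabaab => baaaabaab => aaabaab => bbbaab => bbab => bb
  | abbbbaabaa => bbaabaa => babaa => baa => a

aaa->bb; ab->; abb->; baa->a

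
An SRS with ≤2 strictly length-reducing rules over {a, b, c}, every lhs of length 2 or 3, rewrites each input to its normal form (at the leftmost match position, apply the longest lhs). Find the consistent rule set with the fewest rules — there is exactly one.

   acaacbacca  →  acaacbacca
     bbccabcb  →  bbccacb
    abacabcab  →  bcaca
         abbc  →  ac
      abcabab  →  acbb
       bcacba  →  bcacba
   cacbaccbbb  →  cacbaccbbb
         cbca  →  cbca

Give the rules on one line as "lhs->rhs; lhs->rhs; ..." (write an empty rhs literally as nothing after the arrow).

ab->a; aba->b

  | acaacbacca
  | bbccabcb => bbccacb
  | abacabcab => bcabcab => bcacab => bcaca
  | abbc => abc => ac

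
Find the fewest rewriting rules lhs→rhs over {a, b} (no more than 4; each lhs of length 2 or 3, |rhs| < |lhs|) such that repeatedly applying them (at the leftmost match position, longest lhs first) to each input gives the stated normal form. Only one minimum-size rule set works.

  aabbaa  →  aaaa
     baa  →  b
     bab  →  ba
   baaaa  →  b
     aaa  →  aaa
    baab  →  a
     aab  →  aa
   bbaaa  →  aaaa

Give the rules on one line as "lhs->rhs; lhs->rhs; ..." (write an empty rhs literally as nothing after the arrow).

ab->a; baa->b; bb->a

  | aabbaa => aabaa => aaaa
  | baa => b
  | bab => ba
  | baaaa => baa => b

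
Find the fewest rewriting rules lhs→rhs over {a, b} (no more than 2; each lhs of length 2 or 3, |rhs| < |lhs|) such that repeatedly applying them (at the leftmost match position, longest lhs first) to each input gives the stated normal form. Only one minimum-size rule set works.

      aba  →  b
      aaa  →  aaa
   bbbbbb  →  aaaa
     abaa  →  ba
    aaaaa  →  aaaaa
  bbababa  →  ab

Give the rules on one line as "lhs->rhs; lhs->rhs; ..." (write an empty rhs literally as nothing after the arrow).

  | aba => b
  | aaa
  | bbbbbb => aabbb => aaaa
  | abaa => ba

aba->b; bbb->aa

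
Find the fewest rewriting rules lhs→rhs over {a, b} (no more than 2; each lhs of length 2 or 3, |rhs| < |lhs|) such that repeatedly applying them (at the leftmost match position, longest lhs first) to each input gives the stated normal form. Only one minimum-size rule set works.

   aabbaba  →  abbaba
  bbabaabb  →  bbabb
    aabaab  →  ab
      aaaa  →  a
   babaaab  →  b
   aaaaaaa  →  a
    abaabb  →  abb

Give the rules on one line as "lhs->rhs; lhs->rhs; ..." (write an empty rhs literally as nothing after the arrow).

  | aabbaba => abbaba
  | bbabaabb => bbabb
  | aabaab => abaab => ab
  | aaaa => aaa => aa => a

aa->a; baa->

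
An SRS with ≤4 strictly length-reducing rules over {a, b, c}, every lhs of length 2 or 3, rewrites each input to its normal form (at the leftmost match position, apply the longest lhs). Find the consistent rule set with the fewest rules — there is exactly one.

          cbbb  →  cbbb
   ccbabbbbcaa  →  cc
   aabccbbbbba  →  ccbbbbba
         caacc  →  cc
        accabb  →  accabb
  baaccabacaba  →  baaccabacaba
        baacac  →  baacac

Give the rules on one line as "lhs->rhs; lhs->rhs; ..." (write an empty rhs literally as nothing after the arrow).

  | cbbb
  | ccbabbbbcaa => ccbabbbcaa => ccbabbcaa => ccbabcaa => ccbbcaa => ccbcaa => cccaa => cc
  | aabccbbbbba => abccbbbbba => bccbbbbba => ccbbbbba
  | caacc => cc

abc->bc; bc->c; caa->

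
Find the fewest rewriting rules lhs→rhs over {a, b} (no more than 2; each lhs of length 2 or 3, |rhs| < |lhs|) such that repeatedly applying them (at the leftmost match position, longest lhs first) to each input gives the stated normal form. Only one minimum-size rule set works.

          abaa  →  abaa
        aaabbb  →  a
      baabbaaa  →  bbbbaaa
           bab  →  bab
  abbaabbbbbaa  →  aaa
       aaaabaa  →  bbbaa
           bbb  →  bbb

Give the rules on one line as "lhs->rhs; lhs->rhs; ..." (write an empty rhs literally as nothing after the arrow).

  | abaa
  | aaabbb => abbbb => abb => a
  | baabbaaa => bbbbaaa
  | bab

aab->bb; abb->a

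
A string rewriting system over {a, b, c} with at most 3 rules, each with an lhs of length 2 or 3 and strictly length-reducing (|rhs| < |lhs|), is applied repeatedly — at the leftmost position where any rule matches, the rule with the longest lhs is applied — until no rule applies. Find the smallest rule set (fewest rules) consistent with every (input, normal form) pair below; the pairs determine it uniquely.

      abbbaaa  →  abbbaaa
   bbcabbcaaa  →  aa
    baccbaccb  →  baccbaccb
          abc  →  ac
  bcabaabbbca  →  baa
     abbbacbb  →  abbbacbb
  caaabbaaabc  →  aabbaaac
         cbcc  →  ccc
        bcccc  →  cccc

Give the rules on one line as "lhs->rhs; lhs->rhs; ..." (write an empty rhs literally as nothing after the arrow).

  | abbbaaa
  | bbcabbcaaa => bcabbcaaa => cabbcaaa => bbcaaa => bcaaa => caaa => aa
  | baccbaccb
  | abc => ac

bc->c; ca->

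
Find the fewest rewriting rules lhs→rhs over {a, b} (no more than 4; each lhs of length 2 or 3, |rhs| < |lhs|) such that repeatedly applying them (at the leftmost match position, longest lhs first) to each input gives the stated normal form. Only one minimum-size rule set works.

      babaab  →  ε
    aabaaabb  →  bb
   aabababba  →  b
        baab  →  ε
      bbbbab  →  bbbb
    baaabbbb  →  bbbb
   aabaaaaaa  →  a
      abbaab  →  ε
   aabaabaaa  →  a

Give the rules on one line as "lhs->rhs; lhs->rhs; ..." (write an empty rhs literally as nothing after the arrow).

  | babaab => baab => ab => ε
  | aabaaabb => baaabb => aabb => bb
  | aabababba => bababba => babba => bba => b
  | baab => ab => ε

aa->; ab->; ba->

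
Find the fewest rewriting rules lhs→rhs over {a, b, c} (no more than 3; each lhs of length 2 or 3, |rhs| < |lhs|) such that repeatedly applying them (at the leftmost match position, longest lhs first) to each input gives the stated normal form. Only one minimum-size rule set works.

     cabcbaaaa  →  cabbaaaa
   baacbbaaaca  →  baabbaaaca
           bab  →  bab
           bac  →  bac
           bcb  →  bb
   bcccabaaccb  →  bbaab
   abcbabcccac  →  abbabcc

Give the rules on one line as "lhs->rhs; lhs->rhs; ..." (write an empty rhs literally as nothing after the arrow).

  | cabcbaaaa => cabbaaaa
  | baacbbaaaca => baabbaaaca
  | bab
  | bac

cb->b; cca->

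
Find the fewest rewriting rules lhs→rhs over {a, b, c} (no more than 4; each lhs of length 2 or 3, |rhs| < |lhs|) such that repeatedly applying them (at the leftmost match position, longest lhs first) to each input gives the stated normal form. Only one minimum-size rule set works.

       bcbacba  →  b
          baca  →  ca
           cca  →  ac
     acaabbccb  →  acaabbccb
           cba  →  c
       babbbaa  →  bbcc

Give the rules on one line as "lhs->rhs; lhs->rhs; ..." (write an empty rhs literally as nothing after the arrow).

ba->; baa->cc; bcb->bb; cca->ac

  | bcbacba => bbacba => bcba => bba => b
  | baca => ca
  | cca => ac
  | acaabbccb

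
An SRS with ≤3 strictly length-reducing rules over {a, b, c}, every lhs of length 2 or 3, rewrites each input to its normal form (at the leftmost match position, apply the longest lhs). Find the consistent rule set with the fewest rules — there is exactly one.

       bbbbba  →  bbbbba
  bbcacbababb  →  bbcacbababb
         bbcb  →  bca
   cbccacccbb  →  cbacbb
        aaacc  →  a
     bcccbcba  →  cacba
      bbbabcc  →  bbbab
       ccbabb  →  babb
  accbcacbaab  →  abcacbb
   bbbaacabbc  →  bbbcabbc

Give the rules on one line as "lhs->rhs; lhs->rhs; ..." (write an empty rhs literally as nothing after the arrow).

aa->; bcb->ca; cc->

  | bbbbba
  | bbcacbababb
  | bbcb => bca
  | cbccacccbb => cbacccbb => cbacbb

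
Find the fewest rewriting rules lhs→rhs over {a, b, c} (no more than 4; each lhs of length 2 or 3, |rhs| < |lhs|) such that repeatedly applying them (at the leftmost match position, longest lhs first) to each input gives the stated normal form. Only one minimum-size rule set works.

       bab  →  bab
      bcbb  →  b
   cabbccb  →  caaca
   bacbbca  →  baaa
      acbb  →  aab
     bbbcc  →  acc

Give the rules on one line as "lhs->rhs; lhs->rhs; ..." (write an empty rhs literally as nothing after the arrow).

  | bab
  | bcbb => bb => b
  | cabbccb => caaccb => caaca
  | bacbbca => baabca => baaa

bb->b; bbc->ac; bc->; cb->a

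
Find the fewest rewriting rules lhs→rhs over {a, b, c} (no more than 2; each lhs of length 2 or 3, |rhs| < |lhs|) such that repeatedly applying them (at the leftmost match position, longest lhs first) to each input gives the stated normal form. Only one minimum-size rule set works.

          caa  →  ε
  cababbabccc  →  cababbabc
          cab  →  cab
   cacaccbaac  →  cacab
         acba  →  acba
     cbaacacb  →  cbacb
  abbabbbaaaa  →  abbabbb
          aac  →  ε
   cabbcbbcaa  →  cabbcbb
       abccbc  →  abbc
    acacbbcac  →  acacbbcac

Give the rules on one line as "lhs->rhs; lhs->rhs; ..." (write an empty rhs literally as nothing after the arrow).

aa->c; cc->

  | caa => cc => ε
  | cababbabccc => cababbabc
  | cab
  | cacaccbaac => cacabaac => cacabcc => cacab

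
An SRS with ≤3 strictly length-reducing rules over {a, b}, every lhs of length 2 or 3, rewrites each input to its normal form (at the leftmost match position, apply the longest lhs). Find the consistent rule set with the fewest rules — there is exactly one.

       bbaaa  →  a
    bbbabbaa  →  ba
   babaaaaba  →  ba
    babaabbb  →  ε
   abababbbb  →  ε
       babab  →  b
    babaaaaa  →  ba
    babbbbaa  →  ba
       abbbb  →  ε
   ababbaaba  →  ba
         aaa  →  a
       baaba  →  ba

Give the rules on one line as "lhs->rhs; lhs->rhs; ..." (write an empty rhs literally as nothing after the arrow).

aa->a; ab->; bb->a

  | bbaaa => aaaa => aaa => aa => a
  | bbbabbaa => ababbaa => abbaa => baa => ba
  | babaaaaba => baaaaba => baaaba => baaba => baba => ba
  | babaabbb => baabbb => babbb => bbb => ab => ε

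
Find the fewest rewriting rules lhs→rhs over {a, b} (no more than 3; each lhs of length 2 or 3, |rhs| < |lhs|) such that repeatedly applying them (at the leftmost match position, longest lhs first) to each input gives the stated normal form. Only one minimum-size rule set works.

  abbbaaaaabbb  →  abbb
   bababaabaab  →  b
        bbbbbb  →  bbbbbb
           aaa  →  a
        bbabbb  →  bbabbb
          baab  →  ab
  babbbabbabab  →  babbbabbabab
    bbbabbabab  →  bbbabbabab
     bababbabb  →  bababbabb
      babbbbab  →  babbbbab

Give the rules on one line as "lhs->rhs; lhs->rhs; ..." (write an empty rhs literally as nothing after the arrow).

aa->; baa->a

  | abbbaaaaabbb => abbaaaabbb => abaaabbb => aaabbb => abbb
  | bababaabaab => babaabaab => baabaab => abaab => aab => b
  | bbbbbb
  | aaa => a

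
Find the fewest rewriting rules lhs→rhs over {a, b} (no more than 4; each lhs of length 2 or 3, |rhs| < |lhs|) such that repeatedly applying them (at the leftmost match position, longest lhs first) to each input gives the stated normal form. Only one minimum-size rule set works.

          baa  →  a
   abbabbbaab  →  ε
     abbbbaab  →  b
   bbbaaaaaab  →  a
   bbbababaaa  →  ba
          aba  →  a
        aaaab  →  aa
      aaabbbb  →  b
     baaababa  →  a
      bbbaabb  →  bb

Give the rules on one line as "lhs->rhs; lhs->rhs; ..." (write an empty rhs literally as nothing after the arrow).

  | baa => a
  | abbabbbaab => abbbaab => baab => ab => ε
  | abbbbaab => bbaab => bab => b
  | bbbaaaaaab => bbaaaaab => baaaab => aaab => a

aab->; ab->; abb->; baa->a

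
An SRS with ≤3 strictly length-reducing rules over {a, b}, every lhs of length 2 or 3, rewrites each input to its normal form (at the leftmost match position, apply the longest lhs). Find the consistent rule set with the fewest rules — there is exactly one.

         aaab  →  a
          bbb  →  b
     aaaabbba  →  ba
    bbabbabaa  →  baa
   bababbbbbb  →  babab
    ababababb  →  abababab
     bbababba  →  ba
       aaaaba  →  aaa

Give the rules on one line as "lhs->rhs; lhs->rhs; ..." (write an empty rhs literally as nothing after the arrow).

aab->; bb->b; bba->

  | aaab => a
  | bbb => bb => b
  | aaaabbba => aabba => ba
  | bbabbabaa => bbabaa => baa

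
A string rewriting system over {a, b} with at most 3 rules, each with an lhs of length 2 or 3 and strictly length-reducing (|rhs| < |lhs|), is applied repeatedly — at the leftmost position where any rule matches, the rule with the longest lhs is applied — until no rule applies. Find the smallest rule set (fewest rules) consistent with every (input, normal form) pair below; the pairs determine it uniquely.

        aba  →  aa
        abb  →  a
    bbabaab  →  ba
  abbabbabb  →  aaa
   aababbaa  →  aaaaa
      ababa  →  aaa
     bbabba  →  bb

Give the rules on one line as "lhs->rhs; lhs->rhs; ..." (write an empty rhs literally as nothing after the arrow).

ab->a; bba->b

  | aba => aa
  | abb => ab => a
  | bbabaab => bbaab => bab => ba
  | abbabbabb => ababbabb => aabbabb => aababb => aaabb => aaab => aaa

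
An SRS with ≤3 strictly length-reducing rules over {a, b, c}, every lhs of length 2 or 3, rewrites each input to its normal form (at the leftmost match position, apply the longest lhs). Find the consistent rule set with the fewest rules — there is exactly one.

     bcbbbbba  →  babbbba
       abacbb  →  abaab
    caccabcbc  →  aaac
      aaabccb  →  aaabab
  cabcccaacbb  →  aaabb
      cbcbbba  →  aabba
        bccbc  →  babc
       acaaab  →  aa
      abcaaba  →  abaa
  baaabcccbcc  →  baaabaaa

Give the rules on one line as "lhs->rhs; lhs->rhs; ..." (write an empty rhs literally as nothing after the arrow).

ca->c; cb->a; cc->a

  | bcbbbbba => babbbba
  | abacbb => abaab
  | caccabcbc => cccabcbc => acabcbc => acbcbc => aacbc => aaac
  | aaabccb => aaabab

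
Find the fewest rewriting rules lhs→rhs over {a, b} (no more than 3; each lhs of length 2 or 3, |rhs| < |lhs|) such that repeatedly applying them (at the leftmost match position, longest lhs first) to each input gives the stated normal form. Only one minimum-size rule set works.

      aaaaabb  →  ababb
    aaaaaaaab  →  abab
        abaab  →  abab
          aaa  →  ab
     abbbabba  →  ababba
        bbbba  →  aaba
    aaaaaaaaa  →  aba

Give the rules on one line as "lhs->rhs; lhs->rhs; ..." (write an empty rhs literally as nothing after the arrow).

  | aaaaabb => abaabb => ababb
  | aaaaaaaab => abaaaaab => abaaaab => abaaab => abaab => abab
  | abaab => abab
  | aaa => ab

aaa->ab; baa->ba; bbb->aa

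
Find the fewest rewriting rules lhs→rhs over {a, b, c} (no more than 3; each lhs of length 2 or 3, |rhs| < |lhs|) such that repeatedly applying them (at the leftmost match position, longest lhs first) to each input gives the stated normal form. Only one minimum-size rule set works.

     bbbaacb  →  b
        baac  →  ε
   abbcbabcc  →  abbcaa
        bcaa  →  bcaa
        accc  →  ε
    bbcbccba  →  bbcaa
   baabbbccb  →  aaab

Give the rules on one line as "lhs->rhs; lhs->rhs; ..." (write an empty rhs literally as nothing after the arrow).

  | bbbaacb => bbaacb => baacb => aacb => b
  | baac => aac => ε
  | abbcbabcc => abbcabcc => abbcaba => abbcaa
  | bcaa

aac->; ba->a; cc->a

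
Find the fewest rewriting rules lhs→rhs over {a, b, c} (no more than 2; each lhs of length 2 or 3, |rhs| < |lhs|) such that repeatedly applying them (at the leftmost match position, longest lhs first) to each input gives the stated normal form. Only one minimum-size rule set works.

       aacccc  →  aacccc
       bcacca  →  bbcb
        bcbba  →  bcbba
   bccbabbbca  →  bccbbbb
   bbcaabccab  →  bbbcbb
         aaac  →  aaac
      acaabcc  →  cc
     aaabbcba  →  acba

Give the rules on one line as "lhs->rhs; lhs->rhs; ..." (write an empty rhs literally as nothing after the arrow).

ab->; ca->b

  | aacccc
  | bcacca => bbcca => bbcb
  | bcbba
  | bccbabbbca => bccbbbca => bccbbbb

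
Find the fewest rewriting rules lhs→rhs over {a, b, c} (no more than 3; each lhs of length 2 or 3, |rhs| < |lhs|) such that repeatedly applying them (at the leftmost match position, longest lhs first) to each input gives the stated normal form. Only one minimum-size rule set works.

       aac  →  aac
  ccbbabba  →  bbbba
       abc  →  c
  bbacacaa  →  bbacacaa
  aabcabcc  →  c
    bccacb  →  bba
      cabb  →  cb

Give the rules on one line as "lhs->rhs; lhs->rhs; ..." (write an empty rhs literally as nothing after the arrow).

  | aac
  | ccbbabba => bbbabba => bbbba
  | abc => c
  | bbacacaa

ab->; acb->a; cc->b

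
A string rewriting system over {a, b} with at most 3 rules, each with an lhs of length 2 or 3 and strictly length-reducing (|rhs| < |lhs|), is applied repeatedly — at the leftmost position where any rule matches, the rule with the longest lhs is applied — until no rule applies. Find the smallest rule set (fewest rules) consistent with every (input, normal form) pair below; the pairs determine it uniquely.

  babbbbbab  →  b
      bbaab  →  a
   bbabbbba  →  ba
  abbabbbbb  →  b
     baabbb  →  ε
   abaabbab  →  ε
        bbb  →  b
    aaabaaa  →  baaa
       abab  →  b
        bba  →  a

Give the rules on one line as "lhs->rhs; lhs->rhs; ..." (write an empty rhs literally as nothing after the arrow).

ab->; aba->ba; bb->

  | babbbbbab => bbbbbab => bbbab => bab => b
  | bbaab => aab => a
  | bbabbbba => abbbba => bbba => ba
  | abbabbbbb => babbbbb => bbbbb => bbb => b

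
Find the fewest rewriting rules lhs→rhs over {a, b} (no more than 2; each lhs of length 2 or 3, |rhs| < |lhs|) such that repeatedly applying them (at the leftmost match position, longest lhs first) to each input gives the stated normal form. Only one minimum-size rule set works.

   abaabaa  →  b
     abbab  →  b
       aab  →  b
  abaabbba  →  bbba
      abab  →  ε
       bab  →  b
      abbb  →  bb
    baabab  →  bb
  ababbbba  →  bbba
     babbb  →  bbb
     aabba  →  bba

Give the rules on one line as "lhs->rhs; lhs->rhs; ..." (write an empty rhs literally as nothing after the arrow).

aa->; ab->

  | abaabaa => aabaa => baa => b
  | abbab => bab => b
  | aab => b
  | abaabbba => aabbba => bbba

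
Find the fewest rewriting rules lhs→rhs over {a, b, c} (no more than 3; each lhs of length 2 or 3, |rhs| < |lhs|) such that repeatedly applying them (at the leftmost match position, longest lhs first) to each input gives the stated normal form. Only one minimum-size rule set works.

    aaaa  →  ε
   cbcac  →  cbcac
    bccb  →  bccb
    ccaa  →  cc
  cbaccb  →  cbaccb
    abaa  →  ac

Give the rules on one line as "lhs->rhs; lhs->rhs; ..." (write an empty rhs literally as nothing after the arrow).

aa->; baa->c

  | aaaa => aa => ε
  | cbcac
  | bccb
  | ccaa => cc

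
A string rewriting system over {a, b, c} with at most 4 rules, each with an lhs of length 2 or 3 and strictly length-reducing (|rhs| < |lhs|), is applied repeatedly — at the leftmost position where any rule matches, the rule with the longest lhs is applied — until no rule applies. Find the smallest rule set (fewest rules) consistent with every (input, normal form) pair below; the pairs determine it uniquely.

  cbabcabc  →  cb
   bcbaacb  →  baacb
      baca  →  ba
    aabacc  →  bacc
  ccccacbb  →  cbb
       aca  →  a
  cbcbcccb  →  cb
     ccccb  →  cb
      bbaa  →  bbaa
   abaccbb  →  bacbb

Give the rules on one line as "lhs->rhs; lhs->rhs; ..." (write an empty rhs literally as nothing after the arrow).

ab->b; bc->; ca->; ccb->cb

  | cbabcabc => cbbcabc => cbabc => cbbc => cb
  | bcbaacb => baacb
  | baca => ba
  | aabacc => abacc => bacc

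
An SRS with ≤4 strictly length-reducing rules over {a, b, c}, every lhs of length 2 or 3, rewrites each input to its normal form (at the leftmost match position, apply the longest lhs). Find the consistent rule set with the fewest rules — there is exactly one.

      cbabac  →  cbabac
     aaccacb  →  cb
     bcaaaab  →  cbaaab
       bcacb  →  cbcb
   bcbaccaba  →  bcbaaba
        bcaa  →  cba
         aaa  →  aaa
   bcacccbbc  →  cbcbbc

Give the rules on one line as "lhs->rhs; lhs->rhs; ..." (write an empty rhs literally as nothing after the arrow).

  | cbabac
  | aaccacb => aaacb => aacb => acb => cb
  | bcaaaab => cbaaab
  | bcacb => cbcb

acb->cb; bca->cb; cc->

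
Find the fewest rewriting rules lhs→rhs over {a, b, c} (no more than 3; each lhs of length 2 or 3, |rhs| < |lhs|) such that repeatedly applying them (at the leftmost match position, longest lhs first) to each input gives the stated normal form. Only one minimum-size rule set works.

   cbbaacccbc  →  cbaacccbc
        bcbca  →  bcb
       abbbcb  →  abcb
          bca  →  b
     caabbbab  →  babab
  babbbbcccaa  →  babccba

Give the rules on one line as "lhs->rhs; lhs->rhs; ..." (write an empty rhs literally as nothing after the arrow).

bb->b; ca->b

  | cbbaacccbc => cbaacccbc
  | bcbca => bcbb => bcb
  | abbbcb => abbcb => abcb
  | bca => bb => b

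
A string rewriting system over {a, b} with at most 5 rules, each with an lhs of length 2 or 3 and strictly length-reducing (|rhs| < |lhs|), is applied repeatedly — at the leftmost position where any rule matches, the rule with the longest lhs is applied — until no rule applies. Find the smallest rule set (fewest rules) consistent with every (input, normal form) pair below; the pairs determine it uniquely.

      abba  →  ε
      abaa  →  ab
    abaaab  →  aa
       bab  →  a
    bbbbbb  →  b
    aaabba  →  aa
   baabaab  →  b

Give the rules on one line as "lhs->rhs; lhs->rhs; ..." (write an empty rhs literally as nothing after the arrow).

aaa->; aab->; ba->b; bb->a

  | abba => aaa => ε
  | abaa => aba => ab
  | abaaab => abaab => abab => abb => aa
  | bab => bb => a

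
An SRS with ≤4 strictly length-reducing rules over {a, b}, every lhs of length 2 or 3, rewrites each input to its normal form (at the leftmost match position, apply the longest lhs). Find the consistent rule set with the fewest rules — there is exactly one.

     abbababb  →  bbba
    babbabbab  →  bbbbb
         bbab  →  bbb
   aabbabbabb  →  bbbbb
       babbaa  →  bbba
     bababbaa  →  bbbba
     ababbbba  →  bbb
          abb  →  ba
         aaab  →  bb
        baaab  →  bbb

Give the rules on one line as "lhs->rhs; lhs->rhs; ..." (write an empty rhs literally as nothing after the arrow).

  | abbababb => baababb => bbabb => bbba
  | babbabbab => bbaabbab => bbbbab => bbbbb
  | bbab => bbb
  | aabbabbabb => bbabbabb => bbbaabb => bbbbb

aa->; aaa->ba; ab->b; abb->ba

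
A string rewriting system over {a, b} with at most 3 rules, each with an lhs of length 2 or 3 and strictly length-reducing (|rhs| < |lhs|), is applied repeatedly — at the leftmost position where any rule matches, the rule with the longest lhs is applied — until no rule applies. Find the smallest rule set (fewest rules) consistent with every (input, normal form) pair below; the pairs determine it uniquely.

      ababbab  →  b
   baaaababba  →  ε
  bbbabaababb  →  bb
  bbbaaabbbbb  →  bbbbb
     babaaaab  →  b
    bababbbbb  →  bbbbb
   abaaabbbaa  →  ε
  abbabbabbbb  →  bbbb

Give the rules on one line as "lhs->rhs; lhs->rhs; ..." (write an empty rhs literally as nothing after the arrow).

ab->b; ba->; bba->

  | ababbab => babbab => bbab => b
  | baaaababba => aaababba => aababba => ababba => babba => bba => ε
  | bbbabaababb => bbaababb => ababb => babb => bb
  | bbbaaabbbbb => baabbbbb => abbbbb => bbbbb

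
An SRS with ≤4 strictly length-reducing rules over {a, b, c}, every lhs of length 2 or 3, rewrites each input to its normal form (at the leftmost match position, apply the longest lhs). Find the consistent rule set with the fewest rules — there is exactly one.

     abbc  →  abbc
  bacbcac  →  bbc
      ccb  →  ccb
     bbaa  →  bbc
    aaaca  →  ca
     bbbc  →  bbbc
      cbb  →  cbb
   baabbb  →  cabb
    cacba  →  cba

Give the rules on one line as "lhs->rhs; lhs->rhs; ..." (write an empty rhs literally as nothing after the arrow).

  | abbc
  | bacbcac => bbcac => bbc
  | ccb
  | bbaa => bbc

aa->c; ac->; bcb->ca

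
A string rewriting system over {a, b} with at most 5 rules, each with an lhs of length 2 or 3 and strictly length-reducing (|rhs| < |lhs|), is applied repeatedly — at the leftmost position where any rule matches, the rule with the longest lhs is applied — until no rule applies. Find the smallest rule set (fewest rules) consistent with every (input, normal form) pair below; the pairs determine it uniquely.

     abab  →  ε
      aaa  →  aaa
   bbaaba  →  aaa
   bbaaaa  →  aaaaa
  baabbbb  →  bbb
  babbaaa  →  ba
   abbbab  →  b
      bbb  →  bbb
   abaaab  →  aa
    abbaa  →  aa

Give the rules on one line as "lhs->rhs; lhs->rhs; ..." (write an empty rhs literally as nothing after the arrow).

ab->; abb->; baa->ba; bba->aa

  | abab => ab => ε
  | aaa
  | bbaaba => aaaba => aaa
  | bbaaaa => aaaaa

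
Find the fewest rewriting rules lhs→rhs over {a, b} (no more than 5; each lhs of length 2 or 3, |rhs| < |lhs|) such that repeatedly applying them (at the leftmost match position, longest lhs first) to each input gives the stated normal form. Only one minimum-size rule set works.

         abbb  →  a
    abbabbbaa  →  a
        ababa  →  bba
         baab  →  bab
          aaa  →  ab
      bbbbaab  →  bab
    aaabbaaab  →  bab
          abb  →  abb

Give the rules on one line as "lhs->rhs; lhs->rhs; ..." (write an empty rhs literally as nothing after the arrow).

  | abbb => aa => a
  | abbabbbaa => abbaaaa => abbaba => abbb => aa => a
  | ababa => bba
  | baab => bab

aa->a; aaa->ab; aba->b; bbb->a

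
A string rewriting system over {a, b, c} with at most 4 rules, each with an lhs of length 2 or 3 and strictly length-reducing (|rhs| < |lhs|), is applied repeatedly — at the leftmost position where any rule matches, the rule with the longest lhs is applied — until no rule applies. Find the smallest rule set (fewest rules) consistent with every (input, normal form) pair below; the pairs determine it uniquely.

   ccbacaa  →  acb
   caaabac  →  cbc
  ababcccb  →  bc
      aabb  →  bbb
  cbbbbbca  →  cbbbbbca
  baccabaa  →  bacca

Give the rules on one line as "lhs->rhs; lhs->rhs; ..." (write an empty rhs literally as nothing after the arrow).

  | ccbacaa => acaa => acb
  | caaabac => cbabac => cbc
  | ababcccb => bcccb => bc
  | aabb => bbb

aa->b; aba->; ccb->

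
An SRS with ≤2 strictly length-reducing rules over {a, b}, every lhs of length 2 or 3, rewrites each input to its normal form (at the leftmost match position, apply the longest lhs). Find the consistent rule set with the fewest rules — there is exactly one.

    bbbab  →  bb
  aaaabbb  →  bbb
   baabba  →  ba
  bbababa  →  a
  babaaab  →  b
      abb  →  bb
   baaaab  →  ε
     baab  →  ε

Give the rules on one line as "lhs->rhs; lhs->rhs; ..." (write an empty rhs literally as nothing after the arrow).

ab->b; bab->

  | bbbab => bb
  | aaaabbb => aaabbb => aabbb => abbb => bbb
  | baabba => babba => ba
  | bbababa => baba => a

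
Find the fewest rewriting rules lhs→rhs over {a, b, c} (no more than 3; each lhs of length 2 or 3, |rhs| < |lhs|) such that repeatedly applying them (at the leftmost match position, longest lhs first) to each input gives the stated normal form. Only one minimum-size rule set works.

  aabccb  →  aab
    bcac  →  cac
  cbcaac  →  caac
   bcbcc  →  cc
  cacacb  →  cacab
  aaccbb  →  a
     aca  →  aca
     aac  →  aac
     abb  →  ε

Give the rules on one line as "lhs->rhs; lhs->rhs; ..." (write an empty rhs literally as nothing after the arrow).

abb->; bc->c; cb->b

  | aabccb => aaccb => aacb => aab
  | bcac => cac
  | cbcaac => bcaac => caac
  | bcbcc => cbcc => bcc => cc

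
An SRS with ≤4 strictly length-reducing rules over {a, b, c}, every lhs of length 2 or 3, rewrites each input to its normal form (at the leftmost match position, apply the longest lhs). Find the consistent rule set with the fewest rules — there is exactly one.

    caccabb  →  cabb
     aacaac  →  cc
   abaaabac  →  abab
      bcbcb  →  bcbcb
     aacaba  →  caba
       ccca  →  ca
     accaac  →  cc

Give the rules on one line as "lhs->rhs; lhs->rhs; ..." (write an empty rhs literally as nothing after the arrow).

aa->; ac->; cca->ca

  | caccabb => ccabb => cabb
  | aacaac => caac => cc
  | abaaabac => ababac => abab
  | bcbcb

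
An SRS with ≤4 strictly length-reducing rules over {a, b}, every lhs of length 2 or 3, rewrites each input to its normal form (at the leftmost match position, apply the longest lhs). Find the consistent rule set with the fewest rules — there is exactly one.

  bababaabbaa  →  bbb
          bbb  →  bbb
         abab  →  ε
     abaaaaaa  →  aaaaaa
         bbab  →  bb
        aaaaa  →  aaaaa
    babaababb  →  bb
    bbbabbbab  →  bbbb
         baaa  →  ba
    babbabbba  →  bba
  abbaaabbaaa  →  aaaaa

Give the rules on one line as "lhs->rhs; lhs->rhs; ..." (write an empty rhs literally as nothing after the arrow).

  | bababaabbaa => babaabbaa => baabbaa => bbbaa => bbb
  | bbb
  | abab => ab => ε
  | abaaaaaa => aaaaaa

ab->; abb->; baa->b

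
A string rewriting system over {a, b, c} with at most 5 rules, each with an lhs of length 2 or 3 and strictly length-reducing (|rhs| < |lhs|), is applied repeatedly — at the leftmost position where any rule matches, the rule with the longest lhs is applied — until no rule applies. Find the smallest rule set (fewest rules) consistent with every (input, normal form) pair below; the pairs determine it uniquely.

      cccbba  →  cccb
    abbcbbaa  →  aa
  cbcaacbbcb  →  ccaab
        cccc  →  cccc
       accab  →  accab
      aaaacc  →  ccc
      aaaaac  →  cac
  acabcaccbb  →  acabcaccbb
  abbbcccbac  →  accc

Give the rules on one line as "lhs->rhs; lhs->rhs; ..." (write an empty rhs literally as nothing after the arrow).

  | cccbba => cccb
  | abbcbbaa => aabbaa => aaba => aa
  | cbcaacbbcb => caaacbbcb => ccbcbbcb => ccabbcb => ccaab
  | cccc

aaa->cb; ba->; bbc->a; cbc->ca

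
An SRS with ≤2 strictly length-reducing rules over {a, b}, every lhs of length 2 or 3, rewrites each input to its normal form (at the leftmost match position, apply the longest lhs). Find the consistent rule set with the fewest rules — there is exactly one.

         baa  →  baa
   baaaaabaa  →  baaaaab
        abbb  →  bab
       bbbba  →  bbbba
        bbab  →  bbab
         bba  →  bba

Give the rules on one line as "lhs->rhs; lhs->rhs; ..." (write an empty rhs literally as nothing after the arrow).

aba->ab; abb->ba

  | baa
  | baaaaabaa => baaaaaba => baaaaab
  | abbb => bab
  | bbbba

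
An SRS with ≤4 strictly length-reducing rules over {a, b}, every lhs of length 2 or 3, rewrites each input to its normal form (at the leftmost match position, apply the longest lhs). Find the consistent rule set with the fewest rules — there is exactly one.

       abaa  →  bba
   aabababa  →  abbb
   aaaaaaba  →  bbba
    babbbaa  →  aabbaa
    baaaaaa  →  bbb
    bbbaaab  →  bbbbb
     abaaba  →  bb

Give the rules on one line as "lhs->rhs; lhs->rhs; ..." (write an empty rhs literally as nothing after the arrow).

aaa->b; aba->bb; bab->aa

  | abaa => bba
  | aabababa => abbbaba => abbaaa => abbb
  | aaaaaaba => baaaba => bbba
  | babbbaa => aabbaa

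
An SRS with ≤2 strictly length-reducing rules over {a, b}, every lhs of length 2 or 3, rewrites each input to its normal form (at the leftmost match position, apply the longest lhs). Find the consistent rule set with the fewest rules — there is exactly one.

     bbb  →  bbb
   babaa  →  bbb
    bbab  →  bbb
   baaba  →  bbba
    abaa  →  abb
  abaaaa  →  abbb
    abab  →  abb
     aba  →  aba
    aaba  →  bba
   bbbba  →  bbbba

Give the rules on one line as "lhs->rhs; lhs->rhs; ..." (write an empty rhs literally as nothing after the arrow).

aa->b; bab->bb

  | bbb
  | babaa => bbaa => bbb
  | bbab => bbb
  | baaba => bbba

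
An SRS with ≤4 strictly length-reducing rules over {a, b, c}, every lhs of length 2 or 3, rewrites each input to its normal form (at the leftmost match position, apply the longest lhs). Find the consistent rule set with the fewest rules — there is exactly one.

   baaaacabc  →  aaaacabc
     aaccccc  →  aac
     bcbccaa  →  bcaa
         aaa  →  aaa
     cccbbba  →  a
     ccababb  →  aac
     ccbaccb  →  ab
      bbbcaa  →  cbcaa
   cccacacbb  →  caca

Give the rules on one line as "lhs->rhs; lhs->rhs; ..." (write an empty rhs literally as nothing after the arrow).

  | baaaacabc => aaaacabc
  | aaccccc => aaccc => aac
  | bcbccaa => bcbaa => bcaa
  | aaa

ba->a; bb->c; cc->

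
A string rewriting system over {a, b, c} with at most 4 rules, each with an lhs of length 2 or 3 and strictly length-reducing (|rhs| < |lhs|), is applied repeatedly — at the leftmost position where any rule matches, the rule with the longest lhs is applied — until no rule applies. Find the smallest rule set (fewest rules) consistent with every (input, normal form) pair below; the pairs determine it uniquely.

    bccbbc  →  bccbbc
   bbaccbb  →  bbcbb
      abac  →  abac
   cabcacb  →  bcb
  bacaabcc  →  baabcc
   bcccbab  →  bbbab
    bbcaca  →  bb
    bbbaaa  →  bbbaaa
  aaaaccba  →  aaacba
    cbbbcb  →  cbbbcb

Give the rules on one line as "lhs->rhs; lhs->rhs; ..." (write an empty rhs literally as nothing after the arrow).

  | bccbbc
  | bbaccbb => bbcbb
  | abac
  | cabcacb => bcacb => bcb

acc->c; ca->; ccc->b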